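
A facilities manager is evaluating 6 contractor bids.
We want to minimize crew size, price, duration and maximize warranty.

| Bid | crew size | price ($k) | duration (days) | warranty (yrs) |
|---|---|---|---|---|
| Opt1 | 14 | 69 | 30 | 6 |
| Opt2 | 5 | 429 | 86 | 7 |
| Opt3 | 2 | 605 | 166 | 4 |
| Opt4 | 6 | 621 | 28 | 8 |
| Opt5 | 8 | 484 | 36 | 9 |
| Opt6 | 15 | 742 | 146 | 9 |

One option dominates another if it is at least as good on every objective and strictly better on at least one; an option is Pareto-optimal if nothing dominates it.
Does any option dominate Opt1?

Opt2: worse on price (429 vs 69).
Opt3: worse on price (605 vs 69).
Opt4: worse on price (621 vs 69).
Opt5: worse on price (484 vs 69).
Opt6: worse on crew size (15 vs 14).
No option is at least as good as Opt1 on every objective and strictly better on one.

No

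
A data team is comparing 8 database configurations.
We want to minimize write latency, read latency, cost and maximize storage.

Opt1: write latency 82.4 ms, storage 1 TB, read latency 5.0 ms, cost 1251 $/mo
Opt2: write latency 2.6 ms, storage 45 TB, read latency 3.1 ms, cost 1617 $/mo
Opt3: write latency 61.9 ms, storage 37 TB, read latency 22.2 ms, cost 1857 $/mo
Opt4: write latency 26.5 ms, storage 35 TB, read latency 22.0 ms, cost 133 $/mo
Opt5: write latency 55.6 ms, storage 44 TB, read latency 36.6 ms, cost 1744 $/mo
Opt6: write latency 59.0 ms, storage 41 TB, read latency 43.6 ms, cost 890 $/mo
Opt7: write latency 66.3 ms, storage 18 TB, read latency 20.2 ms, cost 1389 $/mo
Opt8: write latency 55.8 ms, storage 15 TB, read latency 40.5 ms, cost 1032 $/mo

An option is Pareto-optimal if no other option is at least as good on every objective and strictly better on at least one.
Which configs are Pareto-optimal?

Opt1, Opt2, Opt4, Opt6, Opt7

Opt1: not dominated.
Opt2: not dominated (best write latency).
Opt3: dominated by Opt2 (write latency 2.6≤61.9, storage 45≥37, read latency 3.1≤22.2, cost 1617≤1857).
Opt4: not dominated (best cost).
Opt5: dominated by Opt2 (write latency 2.6≤55.6, storage 45≥44, read latency 3.1≤36.6, cost 1617≤1744).
Opt6: not dominated.
Opt7: not dominated.
Opt8: dominated by Opt4 (write latency 26.5≤55.8, storage 35≥15, read latency 22.0≤40.5, cost 133≤1032).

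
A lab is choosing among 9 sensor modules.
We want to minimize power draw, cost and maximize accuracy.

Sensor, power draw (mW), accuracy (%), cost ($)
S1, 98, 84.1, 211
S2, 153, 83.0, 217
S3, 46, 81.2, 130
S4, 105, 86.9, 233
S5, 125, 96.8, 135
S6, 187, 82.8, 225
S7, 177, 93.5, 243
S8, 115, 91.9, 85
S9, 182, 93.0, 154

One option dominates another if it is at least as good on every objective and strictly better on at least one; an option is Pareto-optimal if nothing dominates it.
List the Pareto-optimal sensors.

S1: not dominated.
S2: dominated by S1 (power draw 98≤153, accuracy 84.1≥83.0, cost 211≤217).
S3: not dominated (best power draw).
S4: not dominated.
S5: not dominated (best accuracy).
S6: dominated by S1 (power draw 98≤187, accuracy 84.1≥82.8, cost 211≤225).
S7: dominated by S5 (power draw 125≤177, accuracy 96.8≥93.5, cost 135≤243).
S8: not dominated (best cost).
S9: dominated by S5 (power draw 125≤182, accuracy 96.8≥93.0, cost 135≤154).

S1, S3, S4, S5, S8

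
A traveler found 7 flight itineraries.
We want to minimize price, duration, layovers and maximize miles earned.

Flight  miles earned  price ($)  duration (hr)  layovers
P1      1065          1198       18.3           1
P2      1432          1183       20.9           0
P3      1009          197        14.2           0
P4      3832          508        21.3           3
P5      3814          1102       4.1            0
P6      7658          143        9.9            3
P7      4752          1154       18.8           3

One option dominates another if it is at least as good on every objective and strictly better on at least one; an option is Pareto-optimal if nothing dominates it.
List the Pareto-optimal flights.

P3, P5, P6

P1: dominated by P5 (miles earned 3814≥1065, price 1102≤1198, duration 4.1≤18.3, layovers 0≤1).
P2: dominated by P5 (miles earned 3814≥1432, price 1102≤1183, duration 4.1≤20.9, layovers 0≤0).
P3: not dominated.
P4: dominated by P6 (miles earned 7658≥3832, price 143≤508, duration 9.9≤21.3, layovers 3≤3).
P5: not dominated (best duration).
P6: not dominated (best miles earned).
P7: dominated by P6 (miles earned 7658≥4752, price 143≤1154, duration 9.9≤18.8, layovers 3≤3).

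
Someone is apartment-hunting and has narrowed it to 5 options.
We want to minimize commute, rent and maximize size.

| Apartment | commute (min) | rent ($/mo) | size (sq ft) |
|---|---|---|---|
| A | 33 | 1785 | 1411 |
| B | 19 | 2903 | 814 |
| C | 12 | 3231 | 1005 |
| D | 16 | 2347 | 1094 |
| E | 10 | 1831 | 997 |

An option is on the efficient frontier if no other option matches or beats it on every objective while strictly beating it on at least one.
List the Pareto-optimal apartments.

A: not dominated (best rent).
B: dominated by D (commute 16≤19, rent 2347≤2903, size 1094≥814).
C: not dominated.
D: not dominated.
E: not dominated (best commute).

A, C, D, E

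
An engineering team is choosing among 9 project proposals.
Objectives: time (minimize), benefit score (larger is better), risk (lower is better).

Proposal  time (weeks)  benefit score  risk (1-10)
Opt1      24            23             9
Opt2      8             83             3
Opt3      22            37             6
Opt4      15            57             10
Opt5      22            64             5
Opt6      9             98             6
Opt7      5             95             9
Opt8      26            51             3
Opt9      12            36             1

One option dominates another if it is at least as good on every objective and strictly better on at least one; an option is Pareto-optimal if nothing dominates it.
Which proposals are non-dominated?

Opt2, Opt6, Opt7, Opt9

Opt1: dominated by Opt2 (time 8≤24, benefit score 83≥23, risk 3≤9).
Opt2: not dominated.
Opt3: dominated by Opt2 (time 8≤22, benefit score 83≥37, risk 3≤6).
Opt4: dominated by Opt2 (time 8≤15, benefit score 83≥57, risk 3≤10).
Opt5: dominated by Opt2 (time 8≤22, benefit score 83≥64, risk 3≤5).
Opt6: not dominated (best benefit score).
Opt7: not dominated (best time).
Opt8: dominated by Opt2 (time 8≤26, benefit score 83≥51, risk 3≤3).
Opt9: not dominated (best risk).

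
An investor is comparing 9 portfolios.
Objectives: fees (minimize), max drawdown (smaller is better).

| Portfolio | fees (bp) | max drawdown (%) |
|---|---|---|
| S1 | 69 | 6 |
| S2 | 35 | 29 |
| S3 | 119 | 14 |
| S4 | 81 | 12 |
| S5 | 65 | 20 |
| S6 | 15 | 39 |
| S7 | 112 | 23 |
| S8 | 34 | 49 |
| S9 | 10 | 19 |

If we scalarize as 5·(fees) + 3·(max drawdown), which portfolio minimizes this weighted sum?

S9

S1: 5·69 + 3·6 = 363
S2: 5·35 + 3·29 = 262
S3: 5·119 + 3·14 = 637
S4: 5·81 + 3·12 = 441
S5: 5·65 + 3·20 = 385
S6: 5·15 + 3·39 = 192
S7: 5·112 + 3·23 = 629
S8: 5·34 + 3·49 = 317
S9: 5·10 + 3·19 = 107
Lowest: S9 at 107.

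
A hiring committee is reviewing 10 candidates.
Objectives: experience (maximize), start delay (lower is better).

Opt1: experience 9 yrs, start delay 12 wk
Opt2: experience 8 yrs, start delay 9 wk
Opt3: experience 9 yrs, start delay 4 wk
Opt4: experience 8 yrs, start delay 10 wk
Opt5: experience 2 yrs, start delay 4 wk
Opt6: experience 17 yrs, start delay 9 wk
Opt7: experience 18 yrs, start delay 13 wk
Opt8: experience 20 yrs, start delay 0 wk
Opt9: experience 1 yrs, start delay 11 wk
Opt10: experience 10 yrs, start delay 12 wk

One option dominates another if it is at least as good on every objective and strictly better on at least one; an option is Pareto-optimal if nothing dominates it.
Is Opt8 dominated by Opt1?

No

Opt1 vs Opt8: Opt1 is worse on experience (9 vs 20), so it does not dominate Opt8.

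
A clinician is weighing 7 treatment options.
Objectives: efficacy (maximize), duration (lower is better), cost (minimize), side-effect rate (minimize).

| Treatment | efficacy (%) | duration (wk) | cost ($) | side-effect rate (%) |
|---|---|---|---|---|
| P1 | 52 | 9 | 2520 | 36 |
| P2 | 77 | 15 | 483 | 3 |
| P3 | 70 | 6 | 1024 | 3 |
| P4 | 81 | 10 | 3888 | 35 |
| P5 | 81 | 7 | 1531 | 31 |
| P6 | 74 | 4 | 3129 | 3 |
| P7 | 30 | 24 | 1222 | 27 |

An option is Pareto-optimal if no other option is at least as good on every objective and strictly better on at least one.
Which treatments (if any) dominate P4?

P5

P5: efficacy 81≥81, duration 7≤10, cost 1531≤3888, side-effect rate 31≤35 — dominates P4.
Others (P1, P2, P3, P6, P7) are each worse than P4 on at least one objective.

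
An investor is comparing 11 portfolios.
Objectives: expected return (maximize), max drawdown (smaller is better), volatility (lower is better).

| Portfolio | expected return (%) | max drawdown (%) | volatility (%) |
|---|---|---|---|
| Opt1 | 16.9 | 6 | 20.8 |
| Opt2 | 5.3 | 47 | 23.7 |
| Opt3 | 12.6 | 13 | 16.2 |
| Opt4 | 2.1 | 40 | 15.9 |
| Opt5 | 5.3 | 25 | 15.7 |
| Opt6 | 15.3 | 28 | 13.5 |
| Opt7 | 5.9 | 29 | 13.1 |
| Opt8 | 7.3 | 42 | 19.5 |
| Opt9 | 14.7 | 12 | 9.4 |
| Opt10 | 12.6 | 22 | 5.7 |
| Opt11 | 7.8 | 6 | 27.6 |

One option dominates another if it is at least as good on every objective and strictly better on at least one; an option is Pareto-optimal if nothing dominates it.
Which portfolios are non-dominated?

Opt1, Opt6, Opt9, Opt10

Opt1: not dominated (best expected return).
Opt2: dominated by Opt1 (expected return 16.9≥5.3, max drawdown 6≤47, volatility 20.8≤23.7).
Opt3: dominated by Opt9 (expected return 14.7≥12.6, max drawdown 12≤13, volatility 9.4≤16.2).
Opt4: dominated by Opt5 (expected return 5.3≥2.1, max drawdown 25≤40, volatility 15.7≤15.9).
Opt5: dominated by Opt9 (expected return 14.7≥5.3, max drawdown 12≤25, volatility 9.4≤15.7).
Opt6: not dominated.
Opt7: dominated by Opt9 (expected return 14.7≥5.9, max drawdown 12≤29, volatility 9.4≤13.1).
Opt8: dominated by Opt3 (expected return 12.6≥7.3, max drawdown 13≤42, volatility 16.2≤19.5).
Opt9: not dominated.
Opt10: not dominated (best volatility).
Opt11: dominated by Opt1 (expected return 16.9≥7.8, max drawdown 6≤6, volatility 20.8≤27.6).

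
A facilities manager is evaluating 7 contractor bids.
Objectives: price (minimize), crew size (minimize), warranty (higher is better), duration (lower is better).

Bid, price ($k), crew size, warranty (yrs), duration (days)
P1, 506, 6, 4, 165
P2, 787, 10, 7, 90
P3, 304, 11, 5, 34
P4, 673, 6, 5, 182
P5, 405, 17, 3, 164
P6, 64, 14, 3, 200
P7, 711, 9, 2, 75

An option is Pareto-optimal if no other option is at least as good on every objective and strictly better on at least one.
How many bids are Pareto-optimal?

P1: not dominated.
P2: not dominated (best warranty).
P3: not dominated (best duration).
P4: not dominated.
P5: dominated by P3 (price 304≤405, crew size 11≤17, warranty 5≥3, duration 34≤164).
P6: not dominated (best price).
P7: not dominated.
Pareto-optimal: P1, P2, P3, P4, P6, P7 → 6.

6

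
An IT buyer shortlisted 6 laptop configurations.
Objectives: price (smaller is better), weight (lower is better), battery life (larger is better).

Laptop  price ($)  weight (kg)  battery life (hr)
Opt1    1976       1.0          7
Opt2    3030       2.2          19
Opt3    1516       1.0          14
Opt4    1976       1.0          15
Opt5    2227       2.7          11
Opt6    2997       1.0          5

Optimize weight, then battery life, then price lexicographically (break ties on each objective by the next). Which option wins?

First minimize weight: best is 1.0, kept {Opt1, Opt3, Opt4, Opt6}.
Then maximize battery life: best is 15, kept {Opt4}.

Opt4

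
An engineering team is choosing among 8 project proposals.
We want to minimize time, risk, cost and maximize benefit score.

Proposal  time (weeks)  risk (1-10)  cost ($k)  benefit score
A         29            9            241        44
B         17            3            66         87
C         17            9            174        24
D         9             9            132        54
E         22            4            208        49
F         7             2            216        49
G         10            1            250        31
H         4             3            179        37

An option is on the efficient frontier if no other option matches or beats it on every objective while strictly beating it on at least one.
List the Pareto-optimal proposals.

B, D, F, G, H

A: dominated by B (time 17≤29, risk 3≤9, cost 66≤241, benefit score 87≥44).
B: not dominated (best cost).
C: dominated by B (time 17≤17, risk 3≤9, cost 66≤174, benefit score 87≥24).
D: not dominated.
E: dominated by B (time 17≤22, risk 3≤4, cost 66≤208, benefit score 87≥49).
F: not dominated.
G: not dominated (best risk).
H: not dominated (best time).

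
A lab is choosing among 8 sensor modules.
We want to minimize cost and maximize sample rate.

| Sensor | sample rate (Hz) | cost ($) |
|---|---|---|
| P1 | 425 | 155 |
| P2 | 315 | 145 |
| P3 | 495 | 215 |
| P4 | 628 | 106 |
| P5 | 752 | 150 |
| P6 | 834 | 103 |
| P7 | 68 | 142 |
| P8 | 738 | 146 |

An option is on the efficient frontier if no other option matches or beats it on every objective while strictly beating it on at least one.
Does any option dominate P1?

Yes

P4 vs P1: sample rate 628≥425, cost 106≤155 — P4 is at least as good on every objective and strictly better on at least one, so P4 dominates P1.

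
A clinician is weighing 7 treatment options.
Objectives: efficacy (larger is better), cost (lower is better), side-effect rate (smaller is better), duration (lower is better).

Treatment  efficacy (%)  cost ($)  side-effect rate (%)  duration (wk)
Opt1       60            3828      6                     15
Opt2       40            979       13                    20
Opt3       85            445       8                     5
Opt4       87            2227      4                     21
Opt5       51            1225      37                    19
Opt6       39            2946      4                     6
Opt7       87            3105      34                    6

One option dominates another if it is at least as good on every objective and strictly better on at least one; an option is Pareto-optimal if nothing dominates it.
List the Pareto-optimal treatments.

Opt1: not dominated.
Opt2: dominated by Opt3 (efficacy 85≥40, cost 445≤979, side-effect rate 8≤13, duration 5≤20).
Opt3: not dominated (best cost).
Opt4: not dominated.
Opt5: dominated by Opt3 (efficacy 85≥51, cost 445≤1225, side-effect rate 8≤37, duration 5≤19).
Opt6: not dominated.
Opt7: not dominated.

Opt1, Opt3, Opt4, Opt6, Opt7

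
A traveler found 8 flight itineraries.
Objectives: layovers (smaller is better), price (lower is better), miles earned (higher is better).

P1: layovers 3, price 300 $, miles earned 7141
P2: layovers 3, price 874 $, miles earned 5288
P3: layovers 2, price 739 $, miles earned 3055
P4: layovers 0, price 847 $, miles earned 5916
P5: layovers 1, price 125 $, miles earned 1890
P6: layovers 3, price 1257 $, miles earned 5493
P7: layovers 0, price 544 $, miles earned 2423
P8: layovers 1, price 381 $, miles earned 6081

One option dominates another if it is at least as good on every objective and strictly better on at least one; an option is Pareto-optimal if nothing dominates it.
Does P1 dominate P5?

No

P1 vs P5: P1 is worse on layovers (3 vs 1), so it does not dominate P5.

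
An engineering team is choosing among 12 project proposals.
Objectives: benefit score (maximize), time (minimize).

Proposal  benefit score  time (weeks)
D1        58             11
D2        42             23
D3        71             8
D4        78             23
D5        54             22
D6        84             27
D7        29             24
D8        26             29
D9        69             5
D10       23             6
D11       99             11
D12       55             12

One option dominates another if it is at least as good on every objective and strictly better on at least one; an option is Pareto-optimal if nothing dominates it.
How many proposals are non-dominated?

3

D1: dominated by D3 (benefit score 71≥58, time 8≤11).
D2: dominated by D1 (benefit score 58≥42, time 11≤23).
D3: not dominated.
D4: dominated by D11 (benefit score 99≥78, time 11≤23).
D5: dominated by D1 (benefit score 58≥54, time 11≤22).
D6: dominated by D11 (benefit score 99≥84, time 11≤27).
D7: dominated by D1 (benefit score 58≥29, time 11≤24).
D8: dominated by D1 (benefit score 58≥26, time 11≤29).
D9: not dominated (best time).
D10: dominated by D9 (benefit score 69≥23, time 5≤6).
D11: not dominated (best benefit score).
D12: dominated by D1 (benefit score 58≥55, time 11≤12).
Pareto-optimal: D3, D9, D11 → 3.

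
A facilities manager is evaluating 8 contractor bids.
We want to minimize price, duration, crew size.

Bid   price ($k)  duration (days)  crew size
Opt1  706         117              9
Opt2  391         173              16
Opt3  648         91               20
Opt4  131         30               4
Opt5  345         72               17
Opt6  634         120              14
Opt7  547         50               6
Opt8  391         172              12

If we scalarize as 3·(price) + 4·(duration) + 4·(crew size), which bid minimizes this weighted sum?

Opt4

Opt1: 3·706 + 4·117 + 4·9 = 2622
Opt2: 3·391 + 4·173 + 4·16 = 1929
Opt3: 3·648 + 4·91 + 4·20 = 2388
Opt4: 3·131 + 4·30 + 4·4 = 529
Opt5: 3·345 + 4·72 + 4·17 = 1391
Opt6: 3·634 + 4·120 + 4·14 = 2438
Opt7: 3·547 + 4·50 + 4·6 = 1865
Opt8: 3·391 + 4·172 + 4·12 = 1909
Lowest: Opt4 at 529.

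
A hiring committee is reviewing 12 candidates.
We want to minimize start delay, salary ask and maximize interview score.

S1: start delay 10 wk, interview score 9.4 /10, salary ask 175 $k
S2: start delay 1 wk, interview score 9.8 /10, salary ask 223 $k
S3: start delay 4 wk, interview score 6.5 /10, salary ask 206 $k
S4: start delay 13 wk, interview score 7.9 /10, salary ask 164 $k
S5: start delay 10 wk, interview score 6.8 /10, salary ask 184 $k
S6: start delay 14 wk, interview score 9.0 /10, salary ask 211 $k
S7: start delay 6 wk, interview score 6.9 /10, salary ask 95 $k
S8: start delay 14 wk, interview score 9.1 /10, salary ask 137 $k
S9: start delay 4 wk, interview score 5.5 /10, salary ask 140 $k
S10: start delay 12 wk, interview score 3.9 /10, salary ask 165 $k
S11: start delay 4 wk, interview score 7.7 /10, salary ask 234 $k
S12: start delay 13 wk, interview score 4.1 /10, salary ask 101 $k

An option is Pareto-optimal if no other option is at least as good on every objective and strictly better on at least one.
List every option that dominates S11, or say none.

S2: start delay 1≤4, interview score 9.8≥7.7, salary ask 223≤234 — dominates S11.
Others (S1, S3, S4, S5, S6, S7, S8, S9, S10, S12) are each worse than S11 on at least one objective.

S2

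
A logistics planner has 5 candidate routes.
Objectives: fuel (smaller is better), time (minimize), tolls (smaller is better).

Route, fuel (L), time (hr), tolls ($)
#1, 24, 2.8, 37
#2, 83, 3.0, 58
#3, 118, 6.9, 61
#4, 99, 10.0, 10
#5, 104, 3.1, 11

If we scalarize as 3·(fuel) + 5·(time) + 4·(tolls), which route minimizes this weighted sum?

#1

#1: 3·24 + 5·2.8 + 4·37 = 234.0
#2: 3·83 + 5·3.0 + 4·58 = 496.0
#3: 3·118 + 5·6.9 + 4·61 = 632.5
#4: 3·99 + 5·10.0 + 4·10 = 387.0
#5: 3·104 + 5·3.1 + 4·11 = 371.5
Lowest: #1 at 234.0.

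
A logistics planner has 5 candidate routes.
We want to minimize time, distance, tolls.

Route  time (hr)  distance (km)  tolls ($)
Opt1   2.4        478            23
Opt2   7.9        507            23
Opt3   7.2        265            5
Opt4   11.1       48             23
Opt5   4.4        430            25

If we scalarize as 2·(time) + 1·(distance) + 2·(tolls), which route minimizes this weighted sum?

Opt1: 2·2.4 + 1·478 + 2·23 = 528.8
Opt2: 2·7.9 + 1·507 + 2·23 = 568.8
Opt3: 2·7.2 + 1·265 + 2·5 = 289.4
Opt4: 2·11.1 + 1·48 + 2·23 = 116.2
Opt5: 2·4.4 + 1·430 + 2·25 = 488.8
Lowest: Opt4 at 116.2.

Opt4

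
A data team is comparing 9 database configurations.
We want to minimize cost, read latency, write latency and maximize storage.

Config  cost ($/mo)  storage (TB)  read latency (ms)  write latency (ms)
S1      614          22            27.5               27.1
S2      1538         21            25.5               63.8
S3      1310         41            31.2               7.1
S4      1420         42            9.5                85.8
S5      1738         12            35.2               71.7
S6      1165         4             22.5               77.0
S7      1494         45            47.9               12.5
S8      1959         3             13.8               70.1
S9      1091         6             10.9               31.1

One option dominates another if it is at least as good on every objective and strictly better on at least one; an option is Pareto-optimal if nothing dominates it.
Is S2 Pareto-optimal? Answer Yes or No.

S1: worse on read latency (27.5 vs 25.5).
S3: worse on read latency (31.2 vs 25.5).
S4: worse on write latency (85.8 vs 63.8).
S5: worse on cost (1738 vs 1538).
S6: worse on storage (4 vs 21).
S7: worse on read latency (47.9 vs 25.5).
S8: worse on cost (1959 vs 1538).
S9: worse on storage (6 vs 21).
No option is at least as good as S2 on every objective and strictly better on one.

Yes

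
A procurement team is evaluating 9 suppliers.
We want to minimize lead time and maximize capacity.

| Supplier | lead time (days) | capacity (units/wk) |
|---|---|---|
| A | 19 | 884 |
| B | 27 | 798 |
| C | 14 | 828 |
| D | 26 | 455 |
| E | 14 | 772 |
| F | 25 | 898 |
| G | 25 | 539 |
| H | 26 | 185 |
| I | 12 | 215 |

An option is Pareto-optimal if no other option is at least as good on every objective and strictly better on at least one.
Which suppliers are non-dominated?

A: not dominated.
B: dominated by A (lead time 19≤27, capacity 884≥798).
C: not dominated.
D: dominated by A (lead time 19≤26, capacity 884≥455).
E: dominated by C (lead time 14≤14, capacity 828≥772).
F: not dominated (best capacity).
G: dominated by A (lead time 19≤25, capacity 884≥539).
H: dominated by A (lead time 19≤26, capacity 884≥185).
I: not dominated (best lead time).

A, C, F, I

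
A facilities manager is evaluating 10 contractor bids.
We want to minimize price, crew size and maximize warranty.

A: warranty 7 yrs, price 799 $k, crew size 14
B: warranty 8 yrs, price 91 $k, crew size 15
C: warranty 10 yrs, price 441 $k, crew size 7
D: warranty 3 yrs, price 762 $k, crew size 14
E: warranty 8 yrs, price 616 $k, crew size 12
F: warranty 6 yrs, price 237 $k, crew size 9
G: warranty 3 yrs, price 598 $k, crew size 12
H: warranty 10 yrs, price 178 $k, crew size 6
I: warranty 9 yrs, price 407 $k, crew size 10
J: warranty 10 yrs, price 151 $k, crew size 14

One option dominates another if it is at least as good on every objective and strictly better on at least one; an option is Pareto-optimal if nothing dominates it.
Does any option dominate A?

Yes

C vs A: warranty 10≥7, price 441≤799, crew size 7≤14 — C is at least as good on every objective and strictly better on at least one, so C dominates A.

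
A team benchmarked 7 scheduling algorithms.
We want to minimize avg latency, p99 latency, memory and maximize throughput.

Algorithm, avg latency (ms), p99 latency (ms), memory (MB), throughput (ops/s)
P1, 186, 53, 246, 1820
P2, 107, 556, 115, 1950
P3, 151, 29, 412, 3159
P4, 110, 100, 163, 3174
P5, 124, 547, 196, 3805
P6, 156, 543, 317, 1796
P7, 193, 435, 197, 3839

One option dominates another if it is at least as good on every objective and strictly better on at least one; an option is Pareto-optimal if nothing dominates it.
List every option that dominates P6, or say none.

P4: avg latency 110≤156, p99 latency 100≤543, memory 163≤317, throughput 3174≥1796 — dominates P6.
Others (P1, P2, P3, P5, P7) are each worse than P6 on at least one objective.

P4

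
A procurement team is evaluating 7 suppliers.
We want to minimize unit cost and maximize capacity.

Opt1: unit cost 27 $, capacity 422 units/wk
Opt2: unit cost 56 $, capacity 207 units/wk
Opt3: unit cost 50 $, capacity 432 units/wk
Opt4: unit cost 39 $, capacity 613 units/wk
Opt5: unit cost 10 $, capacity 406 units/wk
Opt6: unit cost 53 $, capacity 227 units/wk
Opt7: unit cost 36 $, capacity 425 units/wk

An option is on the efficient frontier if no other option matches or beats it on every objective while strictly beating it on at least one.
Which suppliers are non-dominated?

Opt1: not dominated.
Opt2: dominated by Opt1 (unit cost 27≤56, capacity 422≥207).
Opt3: dominated by Opt4 (unit cost 39≤50, capacity 613≥432).
Opt4: not dominated (best capacity).
Opt5: not dominated (best unit cost).
Opt6: dominated by Opt1 (unit cost 27≤53, capacity 422≥227).
Opt7: not dominated.

Opt1, Opt4, Opt5, Opt7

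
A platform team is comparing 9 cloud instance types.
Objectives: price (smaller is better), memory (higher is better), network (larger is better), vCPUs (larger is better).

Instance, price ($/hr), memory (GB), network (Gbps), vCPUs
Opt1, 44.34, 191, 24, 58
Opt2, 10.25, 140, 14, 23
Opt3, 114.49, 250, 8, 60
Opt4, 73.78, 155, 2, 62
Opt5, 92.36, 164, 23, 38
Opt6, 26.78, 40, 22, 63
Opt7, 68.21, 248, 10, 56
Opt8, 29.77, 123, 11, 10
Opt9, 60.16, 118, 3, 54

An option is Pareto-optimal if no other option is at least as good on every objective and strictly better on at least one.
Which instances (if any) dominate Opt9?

Opt1: price 44.34≤60.16, memory 191≥118, network 24≥3, vCPUs 58≥54 — dominates Opt9.
Others (Opt2, Opt3, Opt4, Opt5, Opt6, Opt7, Opt8) are each worse than Opt9 on at least one objective.

Opt1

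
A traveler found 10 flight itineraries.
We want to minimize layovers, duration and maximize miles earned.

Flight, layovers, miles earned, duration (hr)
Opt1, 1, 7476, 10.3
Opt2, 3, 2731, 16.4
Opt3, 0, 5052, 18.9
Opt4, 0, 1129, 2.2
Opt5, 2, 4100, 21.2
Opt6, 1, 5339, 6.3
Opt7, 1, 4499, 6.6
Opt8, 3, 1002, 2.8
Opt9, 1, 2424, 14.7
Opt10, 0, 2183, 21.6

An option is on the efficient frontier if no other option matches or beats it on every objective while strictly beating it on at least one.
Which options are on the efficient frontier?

Opt1: not dominated (best miles earned).
Opt2: dominated by Opt1 (layovers 1≤3, miles earned 7476≥2731, duration 10.3≤16.4).
Opt3: not dominated.
Opt4: not dominated (best duration).
Opt5: dominated by Opt1 (layovers 1≤2, miles earned 7476≥4100, duration 10.3≤21.2).
Opt6: not dominated.
Opt7: dominated by Opt6 (layovers 1≤1, miles earned 5339≥4499, duration 6.3≤6.6).
Opt8: dominated by Opt4 (layovers 0≤3, miles earned 1129≥1002, duration 2.2≤2.8).
Opt9: dominated by Opt1 (layovers 1≤1, miles earned 7476≥2424, duration 10.3≤14.7).
Opt10: dominated by Opt3 (layovers 0≤0, miles earned 5052≥2183, duration 18.9≤21.6).

Opt1, Opt3, Opt4, Opt6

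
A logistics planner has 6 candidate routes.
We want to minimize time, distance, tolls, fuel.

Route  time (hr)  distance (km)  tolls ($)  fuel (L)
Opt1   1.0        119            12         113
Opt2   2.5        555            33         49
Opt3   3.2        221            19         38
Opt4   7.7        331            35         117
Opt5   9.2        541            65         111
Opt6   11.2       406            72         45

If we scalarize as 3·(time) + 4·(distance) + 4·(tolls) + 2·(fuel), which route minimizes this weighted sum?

Opt1: 3·1.0 + 4·119 + 4·12 + 2·113 = 753.0
Opt2: 3·2.5 + 4·555 + 4·33 + 2·49 = 2457.5
Opt3: 3·3.2 + 4·221 + 4·19 + 2·38 = 1045.6
Opt4: 3·7.7 + 4·331 + 4·35 + 2·117 = 1721.1
Opt5: 3·9.2 + 4·541 + 4·65 + 2·111 = 2673.6
Opt6: 3·11.2 + 4·406 + 4·72 + 2·45 = 2035.6
Lowest: Opt1 at 753.0.

Opt1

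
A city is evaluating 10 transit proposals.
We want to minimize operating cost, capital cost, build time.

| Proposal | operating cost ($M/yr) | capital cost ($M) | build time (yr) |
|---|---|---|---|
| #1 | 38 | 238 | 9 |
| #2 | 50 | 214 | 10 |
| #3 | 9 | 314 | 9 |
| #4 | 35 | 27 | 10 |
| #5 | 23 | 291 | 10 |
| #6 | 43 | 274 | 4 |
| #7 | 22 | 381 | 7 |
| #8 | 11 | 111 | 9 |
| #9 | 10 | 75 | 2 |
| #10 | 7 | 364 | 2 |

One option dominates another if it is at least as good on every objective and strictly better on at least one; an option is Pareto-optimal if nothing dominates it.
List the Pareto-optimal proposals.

#1: dominated by #8 (operating cost 11≤38, capital cost 111≤238, build time 9≤9).
#2: dominated by #4 (operating cost 35≤50, capital cost 27≤214, build time 10≤10).
#3: not dominated.
#4: not dominated (best capital cost).
#5: dominated by #8 (operating cost 11≤23, capital cost 111≤291, build time 9≤10).
#6: dominated by #9 (operating cost 10≤43, capital cost 75≤274, build time 2≤4).
#7: dominated by #9 (operating cost 10≤22, capital cost 75≤381, build time 2≤7).
#8: dominated by #9 (operating cost 10≤11, capital cost 75≤111, build time 2≤9).
#9: not dominated.
#10: not dominated (best operating cost).

#3, #4, #9, #10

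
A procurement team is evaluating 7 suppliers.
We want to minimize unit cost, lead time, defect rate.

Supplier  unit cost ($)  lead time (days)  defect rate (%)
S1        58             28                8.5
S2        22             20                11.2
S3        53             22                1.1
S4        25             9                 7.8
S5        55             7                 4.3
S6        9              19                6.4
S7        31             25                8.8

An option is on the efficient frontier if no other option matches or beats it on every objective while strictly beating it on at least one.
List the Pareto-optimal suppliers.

S3, S4, S5, S6

S1: dominated by S3 (unit cost 53≤58, lead time 22≤28, defect rate 1.1≤8.5).
S2: dominated by S6 (unit cost 9≤22, lead time 19≤20, defect rate 6.4≤11.2).
S3: not dominated (best defect rate).
S4: not dominated.
S5: not dominated (best lead time).
S6: not dominated (best unit cost).
S7: dominated by S4 (unit cost 25≤31, lead time 9≤25, defect rate 7.8≤8.8).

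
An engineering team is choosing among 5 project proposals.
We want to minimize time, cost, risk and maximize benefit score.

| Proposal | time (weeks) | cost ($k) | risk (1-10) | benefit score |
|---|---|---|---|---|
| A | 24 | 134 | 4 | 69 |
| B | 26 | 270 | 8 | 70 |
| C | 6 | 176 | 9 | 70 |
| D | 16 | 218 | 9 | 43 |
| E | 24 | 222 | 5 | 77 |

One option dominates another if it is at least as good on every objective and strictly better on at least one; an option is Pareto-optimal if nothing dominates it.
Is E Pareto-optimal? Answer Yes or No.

Yes

A: worse on benefit score (69 vs 77).
B: worse on time (26 vs 24).
C: worse on risk (9 vs 5).
D: worse on risk (9 vs 5).
No option is at least as good as E on every objective and strictly better on one.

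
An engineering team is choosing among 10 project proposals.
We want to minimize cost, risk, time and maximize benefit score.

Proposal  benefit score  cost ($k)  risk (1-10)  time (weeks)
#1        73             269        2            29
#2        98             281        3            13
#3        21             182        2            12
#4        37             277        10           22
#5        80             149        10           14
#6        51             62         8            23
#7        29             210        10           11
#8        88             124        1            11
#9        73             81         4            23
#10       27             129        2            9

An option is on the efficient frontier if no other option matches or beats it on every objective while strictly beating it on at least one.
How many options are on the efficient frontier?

#1: dominated by #8 (benefit score 88≥73, cost 124≤269, risk 1≤2, time 11≤29).
#2: not dominated (best benefit score).
#3: dominated by #8 (benefit score 88≥21, cost 124≤182, risk 1≤2, time 11≤12).
#4: dominated by #5 (benefit score 80≥37, cost 149≤277, risk 10≤10, time 14≤22).
#5: dominated by #8 (benefit score 88≥80, cost 124≤149, risk 1≤10, time 11≤14).
#6: not dominated (best cost).
#7: dominated by #8 (benefit score 88≥29, cost 124≤210, risk 1≤10, time 11≤11).
#8: not dominated (best risk).
#9: not dominated.
#10: not dominated (best time).
Pareto-optimal: #2, #6, #8, #9, #10 → 5.

5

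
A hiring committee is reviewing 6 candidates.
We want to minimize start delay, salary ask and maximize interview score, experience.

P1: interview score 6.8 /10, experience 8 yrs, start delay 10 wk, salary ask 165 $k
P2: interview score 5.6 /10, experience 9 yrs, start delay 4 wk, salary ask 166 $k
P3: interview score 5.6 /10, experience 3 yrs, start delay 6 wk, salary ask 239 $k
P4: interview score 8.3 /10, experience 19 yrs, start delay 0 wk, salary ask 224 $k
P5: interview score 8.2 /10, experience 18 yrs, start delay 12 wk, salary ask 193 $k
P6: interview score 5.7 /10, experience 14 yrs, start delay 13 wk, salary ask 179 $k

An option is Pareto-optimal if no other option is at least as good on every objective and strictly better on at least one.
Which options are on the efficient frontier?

P1, P2, P4, P5, P6

P1: not dominated (best salary ask).
P2: not dominated.
P3: dominated by P2 (interview score 5.6≥5.6, experience 9≥3, start delay 4≤6, salary ask 166≤239).
P4: not dominated (best interview score).
P5: not dominated.
P6: not dominated.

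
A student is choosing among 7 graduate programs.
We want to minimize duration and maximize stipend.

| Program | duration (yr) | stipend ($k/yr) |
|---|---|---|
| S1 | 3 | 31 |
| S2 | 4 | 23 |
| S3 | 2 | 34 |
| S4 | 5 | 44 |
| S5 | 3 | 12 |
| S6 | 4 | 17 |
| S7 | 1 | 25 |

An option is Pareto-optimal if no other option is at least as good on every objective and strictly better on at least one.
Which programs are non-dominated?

S1: dominated by S3 (duration 2≤3, stipend 34≥31).
S2: dominated by S1 (duration 3≤4, stipend 31≥23).
S3: not dominated.
S4: not dominated (best stipend).
S5: dominated by S1 (duration 3≤3, stipend 31≥12).
S6: dominated by S1 (duration 3≤4, stipend 31≥17).
S7: not dominated (best duration).

S3, S4, S7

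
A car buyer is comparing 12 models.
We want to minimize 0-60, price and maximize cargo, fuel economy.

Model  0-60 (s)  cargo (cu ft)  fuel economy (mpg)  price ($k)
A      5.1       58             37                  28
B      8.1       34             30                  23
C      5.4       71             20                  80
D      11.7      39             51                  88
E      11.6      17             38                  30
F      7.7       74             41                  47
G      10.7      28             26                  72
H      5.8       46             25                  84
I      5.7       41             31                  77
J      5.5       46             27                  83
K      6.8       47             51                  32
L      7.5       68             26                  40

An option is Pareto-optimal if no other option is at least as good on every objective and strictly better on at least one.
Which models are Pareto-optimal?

A: not dominated (best 0-60).
B: not dominated (best price).
C: not dominated.
D: dominated by K (0-60 6.8≤11.7, cargo 47≥39, fuel economy 51≥51, price 32≤88).
E: not dominated.
F: not dominated (best cargo).
G: dominated by A (0-60 5.1≤10.7, cargo 58≥28, fuel economy 37≥26, price 28≤72).
H: dominated by A (0-60 5.1≤5.8, cargo 58≥46, fuel economy 37≥25, price 28≤84).
I: dominated by A (0-60 5.1≤5.7, cargo 58≥41, fuel economy 37≥31, price 28≤77).
J: dominated by A (0-60 5.1≤5.5, cargo 58≥46, fuel economy 37≥27, price 28≤83).
K: not dominated.
L: not dominated.

A, B, C, E, F, K, L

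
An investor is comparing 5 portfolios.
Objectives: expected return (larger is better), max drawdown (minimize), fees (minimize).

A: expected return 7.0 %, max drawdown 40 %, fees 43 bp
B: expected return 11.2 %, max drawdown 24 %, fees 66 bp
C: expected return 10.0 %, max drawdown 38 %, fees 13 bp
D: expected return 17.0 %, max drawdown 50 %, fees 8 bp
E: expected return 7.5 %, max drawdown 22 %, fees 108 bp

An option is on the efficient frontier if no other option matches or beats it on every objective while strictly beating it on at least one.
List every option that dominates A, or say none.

C: expected return 10.0≥7.0, max drawdown 38≤40, fees 13≤43 — dominates A.
Others (B, D, E) are each worse than A on at least one objective.

C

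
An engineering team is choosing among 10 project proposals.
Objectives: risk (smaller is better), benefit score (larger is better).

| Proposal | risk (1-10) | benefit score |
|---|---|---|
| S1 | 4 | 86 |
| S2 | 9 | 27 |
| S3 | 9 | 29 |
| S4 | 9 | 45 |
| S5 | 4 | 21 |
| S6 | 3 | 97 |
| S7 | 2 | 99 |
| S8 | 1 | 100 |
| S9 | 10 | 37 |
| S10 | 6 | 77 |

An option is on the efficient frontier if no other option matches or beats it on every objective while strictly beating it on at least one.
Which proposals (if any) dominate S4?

S1, S6, S7, S8, S10

S1: risk 4≤9, benefit score 86≥45 — dominates S4.
S6: risk 3≤9, benefit score 97≥45 — dominates S4.
S7: risk 2≤9, benefit score 99≥45 — dominates S4.
S8: risk 1≤9, benefit score 100≥45 — dominates S4.
S10: risk 6≤9, benefit score 77≥45 — dominates S4.
Others (S2, S3, S5, S9) are each worse than S4 on at least one objective.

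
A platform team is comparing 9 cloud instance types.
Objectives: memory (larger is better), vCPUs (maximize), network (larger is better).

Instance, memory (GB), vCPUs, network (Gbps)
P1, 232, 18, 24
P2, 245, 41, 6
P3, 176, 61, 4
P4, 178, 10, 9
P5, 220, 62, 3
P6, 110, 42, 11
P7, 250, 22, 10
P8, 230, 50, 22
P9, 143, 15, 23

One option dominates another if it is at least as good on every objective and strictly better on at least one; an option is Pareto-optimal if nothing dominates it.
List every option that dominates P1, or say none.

none

P2: worse on network (6 vs 24).
P3: worse on memory (176 vs 232).
P4: worse on memory (178 vs 232).
P5: worse on memory (220 vs 232).
P6: worse on memory (110 vs 232).
P7: worse on network (10 vs 24).
P8: worse on memory (230 vs 232).
P9: worse on memory (143 vs 232).
No option dominates P1.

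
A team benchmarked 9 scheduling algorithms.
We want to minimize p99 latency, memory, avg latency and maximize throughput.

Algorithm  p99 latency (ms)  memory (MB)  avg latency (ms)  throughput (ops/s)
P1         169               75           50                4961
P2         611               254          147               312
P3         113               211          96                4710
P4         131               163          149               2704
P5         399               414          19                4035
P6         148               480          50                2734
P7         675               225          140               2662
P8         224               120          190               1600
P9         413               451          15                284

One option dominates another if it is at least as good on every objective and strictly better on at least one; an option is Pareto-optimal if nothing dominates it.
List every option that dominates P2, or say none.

P1: p99 latency 169≤611, memory 75≤254, avg latency 50≤147, throughput 4961≥312 — dominates P2.
P3: p99 latency 113≤611, memory 211≤254, avg latency 96≤147, throughput 4710≥312 — dominates P2.
Others (P4, P5, P6, P7, P8, P9) are each worse than P2 on at least one objective.

P1, P3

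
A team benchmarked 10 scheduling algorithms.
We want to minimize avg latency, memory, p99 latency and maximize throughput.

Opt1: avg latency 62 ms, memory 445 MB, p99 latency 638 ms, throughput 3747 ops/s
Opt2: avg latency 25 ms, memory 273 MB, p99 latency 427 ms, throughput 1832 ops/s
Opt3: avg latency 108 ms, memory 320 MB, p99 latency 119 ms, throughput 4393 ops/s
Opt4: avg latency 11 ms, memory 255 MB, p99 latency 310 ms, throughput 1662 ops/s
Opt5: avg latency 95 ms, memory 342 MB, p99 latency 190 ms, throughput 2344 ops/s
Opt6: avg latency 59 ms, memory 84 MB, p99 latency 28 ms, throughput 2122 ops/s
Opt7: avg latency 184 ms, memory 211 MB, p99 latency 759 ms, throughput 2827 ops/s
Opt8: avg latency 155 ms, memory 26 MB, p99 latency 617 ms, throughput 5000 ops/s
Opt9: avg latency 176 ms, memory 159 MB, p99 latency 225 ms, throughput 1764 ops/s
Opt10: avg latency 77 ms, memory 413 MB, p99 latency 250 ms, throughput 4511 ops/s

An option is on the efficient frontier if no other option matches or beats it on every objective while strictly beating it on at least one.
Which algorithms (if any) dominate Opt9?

Opt6: avg latency 59≤176, memory 84≤159, p99 latency 28≤225, throughput 2122≥1764 — dominates Opt9.
Others (Opt1, Opt2, Opt3, Opt4, Opt5, Opt7, Opt8, Opt10) are each worse than Opt9 on at least one objective.

Opt6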